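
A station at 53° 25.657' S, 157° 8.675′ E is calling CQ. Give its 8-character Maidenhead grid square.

Shift to the Maidenhead origin (180°W, 90°S): lon 337.14458, lat 36.57238.
Field (20°×10°, letters A–R): 337.14458/20 → 16 → Q, 36.57238/10 → 3 → D; chars QD.
Square (2°×1°, digits 0–9): 17.14458/2 → 8, 6.57238/1 → 6; chars 86.
Subsquare (5′×2.5′, letters a–x): 1.14458/0.0833333 → 13 → n, 0.57238/0.0416667 → 13 → n; chars nn.
Extended square (30″×15″, digits 0–9): 0.06125/0.00833333 → 7, 0.03072/0.00416667 → 7; chars 77.

QD86nn77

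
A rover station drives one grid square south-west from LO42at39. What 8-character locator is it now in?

LO42at28

Longitude extended square 3; −1 → 2.
Latitude extended square 9; −1 → 8.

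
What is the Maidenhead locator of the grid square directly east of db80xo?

DB90ao

Longitude subsquare x = 23; +1 → 24, wraps to 0 = a, carry into square.
Longitude square 8; +1 → 9.
The latitude characters are unchanged.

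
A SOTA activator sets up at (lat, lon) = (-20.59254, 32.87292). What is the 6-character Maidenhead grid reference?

KG69kj

Add 180° to longitude and 90° to latitude: 212.8729, 69.4075.
Field (20°×10°, letters A–R): lon ⌊212.8729/20⌋ = 10 → K; lat ⌊69.4075/10⌋ = 6 → G.
Square (2°×1°, digits 0–9): lon ⌊12.8729/2⌋ = 6; lat ⌊9.4075/1⌋ = 9.
Subsquare (5′×2.5′, letters a–x): lon ⌊0.8729/0.0833333⌋ = 10 → k; lat ⌊0.4075/0.0416667⌋ = 9 → j.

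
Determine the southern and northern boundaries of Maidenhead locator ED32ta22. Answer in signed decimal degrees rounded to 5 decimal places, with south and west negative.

-57.99167, -57.98750

Field E=4, D=3: +4·20° lon, +3·10° lat → SW at lon -100°, lat -60°.
Square 3, 2: +3·2° lon, +2·1° lat → SW at lon -94°, lat -58°.
Subsquare t=19, a=0: +19·0.0833333° lon, +0·0.0416667° lat → SW at lon -92.4167°, lat -58°.
Extended square 2, 2: +2·0.00833333° lon, +2·0.00416667° lat → SW at lon -92.4°, lat -57.9917°.
Cell spans 0.00833333° lon × 0.00416667° lat.
south -57.99167, north -57.98750.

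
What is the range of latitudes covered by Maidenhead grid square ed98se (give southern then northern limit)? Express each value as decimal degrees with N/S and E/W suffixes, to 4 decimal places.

Field E=4, D=3: +4·20° lon, +3·10° lat → SW at lon -100°, lat -60°.
Square 9, 8: +9·2° lon, +8·1° lat → SW at lon -82°, lat -52°.
Subsquare s=18, e=4: +18·0.0833333° lon, +4·0.0416667° lat → SW at lon -80.5°, lat -51.8333°.
Cell spans 0.0833333° lon × 0.0416667° lat.
south 51.8333° S, north 51.7917° S.

51.8333° S, 51.7917° S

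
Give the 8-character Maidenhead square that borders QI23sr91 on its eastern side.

Longitude extended square 9; +1 → 10, wraps to 0, carry into subsquare.
Longitude subsquare s = 18; +1 → 19 = t.
The latitude characters are unchanged.

QI23tr01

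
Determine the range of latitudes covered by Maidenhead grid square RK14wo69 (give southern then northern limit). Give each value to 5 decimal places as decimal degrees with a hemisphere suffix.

Field R=17, K=10: +17·20° lon, +10·10° lat → SW at lon 160°, lat 10°.
Square 1, 4: +1·2° lon, +4·1° lat → SW at lon 162°, lat 14°.
Subsquare w=22, o=14: +22·0.0833333° lon, +14·0.0416667° lat → SW at lon 163.833°, lat 14.5833°.
Extended square 6, 9: +6·0.00833333° lon, +9·0.00416667° lat → SW at lon 163.883°, lat 14.6208°.
Cell spans 0.00833333° lon × 0.00416667° lat.
south 14.62083° N, north 14.62500° N.

14.62083° N, 14.62500° N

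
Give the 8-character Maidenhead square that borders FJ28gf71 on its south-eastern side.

FJ28gf80

Longitude extended square 7; +1 → 8.
Latitude extended square 1; −1 → 0.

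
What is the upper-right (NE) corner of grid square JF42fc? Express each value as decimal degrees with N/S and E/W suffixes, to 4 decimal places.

37.8750° S, 8.5000° E

Field J=9, F=5: +9·20° lon, +5·10° lat → SW at lon 0°, lat -40°.
Square 4, 2: +4·2° lon, +2·1° lat → SW at lon 8°, lat -38°.
Subsquare f=5, c=2: +5·0.0833333° lon, +2·0.0416667° lat → SW at lon 8.41667°, lat -37.9167°.
Cell spans 0.0833333° lon × 0.0416667° lat. NE corner is SW corner plus one full cell.
latitude 37.8750° S, longitude 8.5000° E.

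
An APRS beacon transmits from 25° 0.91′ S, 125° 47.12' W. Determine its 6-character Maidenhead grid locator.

CG74cx

Shift to the Maidenhead origin (180°W, 90°S): lon 54.2147, lat 64.9848.
Field: 54.2147/20 → 2 → C, 64.9848/10 → 6 → G; chars CG.
Square: 14.2147/2 → 7, 4.9848/1 → 4; chars 74.
Subsquare: 0.2147/0.0833333 → 2 → c, 0.9848/0.0416667 → 23 → x; chars cx.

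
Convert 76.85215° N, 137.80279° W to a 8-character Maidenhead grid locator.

CQ16cu34

Shift to the Maidenhead origin (180°W, 90°S): lon 42.19721, lat 166.85215.
Field (20°×10°, letters A–R): lon ⌊42.19721/20⌋ = 2 → C; lat ⌊166.85215/10⌋ = 16 → Q.
Square (2°×1°, digits 0–9): lon ⌊2.19721/2⌋ = 1; lat ⌊6.85215/1⌋ = 6.
Subsquare (5′×2.5′, letters a–x): lon ⌊0.19721/0.0833333⌋ = 2 → c; lat ⌊0.85215/0.0416667⌋ = 20 → u.
Extended square (30″×15″, digits 0–9): lon ⌊0.03054/0.00833333⌋ = 3; lat ⌊0.01882/0.00416667⌋ = 4.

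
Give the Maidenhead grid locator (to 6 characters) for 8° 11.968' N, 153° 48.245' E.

QJ68ve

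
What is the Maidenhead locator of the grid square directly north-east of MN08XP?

MN18aq

Longitude subsquare x = 23; +1 → 24, wraps to 0 = a, carry into square.
Longitude square 0; +1 → 1.
Latitude subsquare p = 15; +1 → 16 = q.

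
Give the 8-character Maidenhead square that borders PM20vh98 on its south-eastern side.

Longitude extended square 9; +1 → 10, wraps to 0, carry into subsquare.
Longitude subsquare v = 21; +1 → 22 = w.
Latitude extended square 8; −1 → 7.

PM20wh07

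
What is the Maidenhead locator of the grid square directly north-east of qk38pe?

QK38qf

Longitude subsquare p = 15; +1 → 16 = q.
Latitude subsquare e = 4; +1 → 5 = f.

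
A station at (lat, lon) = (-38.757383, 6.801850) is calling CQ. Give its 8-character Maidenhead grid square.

Shift to the Maidenhead origin (180°W, 90°S): lon 186.80185, lat 51.24262.
Field: 186.80185/20 → 9 → J, 51.24262/10 → 5 → F; chars JF.
Square: 6.80185/2 → 3, 1.24262/1 → 1; chars 31.
Subsquare: 0.80185/0.0833333 → 9 → j, 0.24262/0.0416667 → 5 → f; chars jf.
Extended square: 0.05185/0.00833333 → 6, 0.03428/0.00416667 → 8; chars 68.

JF31jf68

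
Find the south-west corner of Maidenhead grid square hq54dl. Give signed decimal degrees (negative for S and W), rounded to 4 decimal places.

Field H=7, Q=16: +7·20° lon, +16·10° lat → SW at lon -40°, lat 70°.
Square 5, 4: +5·2° lon, +4·1° lat → SW at lon -30°, lat 74°.
Subsquare d=3, l=11: +3·0.0833333° lon, +11·0.0416667° lat → SW at lon -29.75°, lat 74.4583°.
latitude 74.4583, longitude -29.7500.

74.4583, -29.7500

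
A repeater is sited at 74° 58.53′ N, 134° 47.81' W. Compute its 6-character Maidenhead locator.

Add 180° to longitude and 90° to latitude: 45.2032, 164.9755.
Field: 45.2032/20 → 2 → C, 164.9755/10 → 16 → Q; chars CQ.
Square: 5.2032/2 → 2, 4.9755/1 → 4; chars 24.
Subsquare: 1.2032/0.0833333 → 14 → o, 0.9755/0.0416667 → 23 → x; chars ox.

CQ24ox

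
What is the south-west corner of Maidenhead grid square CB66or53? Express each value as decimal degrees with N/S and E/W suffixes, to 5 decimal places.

73.27917° S, 126.79167° W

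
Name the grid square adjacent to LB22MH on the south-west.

Longitude subsquare m = 12; −1 → 11 = l.
Latitude subsquare h = 7; −1 → 6 = g.

LB22lg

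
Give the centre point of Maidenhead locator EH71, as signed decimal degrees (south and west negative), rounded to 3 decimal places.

-18.500, -85.000

Field E=4, H=7: +4·20° lon, +7·10° lat → SW at lon -100°, lat -20°.
Square 7, 1: +7·2° lon, +1·1° lat → SW at lon -86°, lat -19°.
Cell spans 2° lon × 1° lat. Centre is SW corner plus half of each.
latitude -18.500, longitude -85.000.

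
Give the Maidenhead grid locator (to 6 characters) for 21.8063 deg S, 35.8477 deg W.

Shift to the Maidenhead origin (180°W, 90°S): lon 144.1523, lat 68.1937.
Field: 144.1523/20 → 7 → H, 68.1937/10 → 6 → G; chars HG.
Square: 4.1523/2 → 2, 8.1937/1 → 8; chars 28.
Subsquare: 0.1523/0.0833333 → 1 → b, 0.1937/0.0416667 → 4 → e; chars be.

HG28be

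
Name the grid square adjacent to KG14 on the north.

KG15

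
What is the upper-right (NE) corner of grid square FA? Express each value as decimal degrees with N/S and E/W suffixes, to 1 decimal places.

80.0° S, 60.0° W

Field F=5, A=0: +5·20° lon, +0·10° lat → SW at lon -80°, lat -90°.
Cell spans 20° lon × 10° lat. NE corner is SW corner plus one full cell.
latitude 80.0° S, longitude 60.0° W.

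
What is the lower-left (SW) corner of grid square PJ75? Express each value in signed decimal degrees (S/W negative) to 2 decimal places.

5.00, 134.00

Field P=15, J=9: +15·20° lon, +9·10° lat → SW at lon 120°, lat 0°.
Square 7, 5: +7·2° lon, +5·1° lat → SW at lon 134°, lat 5°.
latitude 5.00, longitude 134.00.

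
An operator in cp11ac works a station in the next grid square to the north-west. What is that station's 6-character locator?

Longitude subsquare a = 0; −1 → -1, wraps to 23 = x, carry into square.
Longitude square 1; −1 → 0.
Latitude subsquare c = 2; +1 → 3 = d.

CP01xd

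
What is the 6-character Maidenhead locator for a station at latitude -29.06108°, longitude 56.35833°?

LG80ew

Offset from 180°W / 90°S: lon 236.3583°, lat 60.9389°.
Field (20°×10°, letters A–R): 236.3583/20 → 11 → L, 60.9389/10 → 6 → G; chars LG.
Square (2°×1°, digits 0–9): 16.3583/2 → 8, 0.9389/1 → 0; chars 80.
Subsquare (5′×2.5′, letters a–x): 0.3583/0.0833333 → 4 → e, 0.9389/0.0416667 → 22 → w; chars ew.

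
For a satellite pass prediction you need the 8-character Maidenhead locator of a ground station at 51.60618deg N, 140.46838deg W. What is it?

BO91so35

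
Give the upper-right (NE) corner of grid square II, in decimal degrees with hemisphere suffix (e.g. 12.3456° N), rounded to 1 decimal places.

Field I=8, I=8: +8·20° lon, +8·10° lat → SW at lon -20°, lat -10°.
Cell spans 20° lon × 10° lat. NE corner is SW corner plus one full cell.
latitude 0.0° N, longitude 0.0° E.

0.0° N, 0.0° E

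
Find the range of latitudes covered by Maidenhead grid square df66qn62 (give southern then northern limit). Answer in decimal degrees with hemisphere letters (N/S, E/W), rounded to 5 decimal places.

33.45000° S, 33.44583° S

Field D=3, F=5: +3·20° lon, +5·10° lat → SW at lon -120°, lat -40°.
Square 6, 6: +6·2° lon, +6·1° lat → SW at lon -108°, lat -34°.
Subsquare q=16, n=13: +16·0.0833333° lon, +13·0.0416667° lat → SW at lon -106.667°, lat -33.4583°.
Extended square 6, 2: +6·0.00833333° lon, +2·0.00416667° lat → SW at lon -106.617°, lat -33.45°.
Cell spans 0.00833333° lon × 0.00416667° lat.
south 33.45000° S, north 33.44583° S.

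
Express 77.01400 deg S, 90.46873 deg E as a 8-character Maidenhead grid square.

NB52fx66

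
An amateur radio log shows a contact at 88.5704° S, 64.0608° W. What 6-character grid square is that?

Add 180° to longitude and 90° to latitude: 115.9392, 1.4296.
Field: lon ⌊115.9392/20⌋ = 5 → F; lat ⌊1.4296/10⌋ = 0 → A.
Square: lon ⌊15.9392/2⌋ = 7; lat ⌊1.4296/1⌋ = 1.
Subsquare: lon ⌊1.9392/0.0833333⌋ = 23 → x; lat ⌊0.4296/0.0416667⌋ = 10 → k.

FA71xk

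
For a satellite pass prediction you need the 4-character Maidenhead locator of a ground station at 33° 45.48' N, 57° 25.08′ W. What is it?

Add 180° to longitude and 90° to latitude: 122.58, 123.76.
Field: 122.58/20 → 6 → G, 123.76/10 → 12 → M; chars GM.
Square: 2.58/2 → 1, 3.76/1 → 3; chars 13.

GM13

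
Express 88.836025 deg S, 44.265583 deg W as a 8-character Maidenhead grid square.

GA71ud89

Add 180° to longitude and 90° to latitude: 135.73442, 1.16397.
Field (20°×10°, letters A–R): 135.73442/20 → 6 → G, 1.16397/10 → 0 → A; chars GA.
Square (2°×1°, digits 0–9): 15.73442/2 → 7, 1.16397/1 → 1; chars 71.
Subsquare (5′×2.5′, letters a–x): 1.73442/0.0833333 → 20 → u, 0.16397/0.0416667 → 3 → d; chars ud.
Extended square (30″×15″, digits 0–9): 0.06775/0.00833333 → 8, 0.03897/0.00416667 → 9; chars 89.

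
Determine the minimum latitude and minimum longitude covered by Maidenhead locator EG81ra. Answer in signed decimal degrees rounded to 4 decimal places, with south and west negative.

-29.0000, -82.5833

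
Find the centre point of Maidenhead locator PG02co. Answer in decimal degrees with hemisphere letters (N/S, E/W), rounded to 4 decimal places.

27.3958° S, 120.2083° E

Field P=15, G=6: +15·20° lon, +6·10° lat → SW at lon 120°, lat -30°.
Square 0, 2: +0·2° lon, +2·1° lat → SW at lon 120°, lat -28°.
Subsquare c=2, o=14: +2·0.0833333° lon, +14·0.0416667° lat → SW at lon 120.167°, lat -27.4167°.
Cell spans 0.0833333° lon × 0.0416667° lat. Centre is SW corner plus half of each.
latitude 27.3958° S, longitude 120.2083° E.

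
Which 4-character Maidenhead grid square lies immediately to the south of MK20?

MJ29

Latitude square 0; −1 → -1, wraps to 9, carry into field.
Latitude field K = 10; −1 → 9 = J.
The longitude characters are unchanged.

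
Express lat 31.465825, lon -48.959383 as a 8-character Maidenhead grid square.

Add 180° to longitude and 90° to latitude: 131.04062, 121.46582.
Field: lon ⌊131.04062/20⌋ = 6 → G; lat ⌊121.46582/10⌋ = 12 → M.
Square: lon ⌊11.04062/2⌋ = 5; lat ⌊1.46582/1⌋ = 1.
Subsquare: lon ⌊1.04062/0.0833333⌋ = 12 → m; lat ⌊0.46582/0.0416667⌋ = 11 → l.
Extended square: lon ⌊0.04062/0.00833333⌋ = 4; lat ⌊0.00749/0.00416667⌋ = 1.

GM51ml41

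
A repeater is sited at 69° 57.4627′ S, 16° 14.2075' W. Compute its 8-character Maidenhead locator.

IC10vb10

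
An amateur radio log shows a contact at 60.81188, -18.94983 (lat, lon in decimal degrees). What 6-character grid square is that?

Add 180° to longitude and 90° to latitude: 161.0502, 150.8119.
Field (20°×10°, letters A–R): 161.0502/20 → 8 → I, 150.8119/10 → 15 → P; chars IP.
Square (2°×1°, digits 0–9): 1.0502/2 → 0, 0.8119/1 → 0; chars 00.
Subsquare (5′×2.5′, letters a–x): 1.0502/0.0833333 → 12 → m, 0.8119/0.0416667 → 19 → t; chars mt.

IP00mt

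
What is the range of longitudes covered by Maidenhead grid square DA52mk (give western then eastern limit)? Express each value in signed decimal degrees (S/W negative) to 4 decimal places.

Field D=3, A=0: +3·20° lon, +0·10° lat → SW at lon -120°, lat -90°.
Square 5, 2: +5·2° lon, +2·1° lat → SW at lon -110°, lat -88°.
Subsquare m=12, k=10: +12·0.0833333° lon, +10·0.0416667° lat → SW at lon -109°, lat -87.5833°.
Cell spans 0.0833333° lon × 0.0416667° lat.
west -109.0000, east -108.9167.

-109.0000, -108.9167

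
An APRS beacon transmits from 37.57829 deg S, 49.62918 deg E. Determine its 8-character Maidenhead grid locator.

Shift to the Maidenhead origin (180°W, 90°S): lon 229.62918, lat 52.42171.
Field: 229.62918/20 → 11 → L, 52.42171/10 → 5 → F; chars LF.
Square: 9.62918/2 → 4, 2.42171/1 → 2; chars 42.
Subsquare: 1.62918/0.0833333 → 19 → t, 0.42171/0.0416667 → 10 → k; chars tk.
Extended square: 0.04585/0.00833333 → 5, 0.00504/0.00416667 → 1; chars 51.

LF42tk51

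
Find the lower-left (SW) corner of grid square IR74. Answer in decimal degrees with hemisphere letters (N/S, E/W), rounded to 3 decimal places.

84.000° N, 6.000° W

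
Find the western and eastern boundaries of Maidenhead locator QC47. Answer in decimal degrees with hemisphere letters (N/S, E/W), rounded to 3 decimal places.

148.000° E, 150.000° E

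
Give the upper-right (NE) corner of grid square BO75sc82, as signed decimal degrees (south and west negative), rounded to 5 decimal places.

55.09583, -144.42500

Field B=1, O=14: +1·20° lon, +14·10° lat → SW at lon -160°, lat 50°.
Square 7, 5: +7·2° lon, +5·1° lat → SW at lon -146°, lat 55°.
Subsquare s=18, c=2: +18·0.0833333° lon, +2·0.0416667° lat → SW at lon -144.5°, lat 55.0833°.
Extended square 8, 2: +8·0.00833333° lon, +2·0.00416667° lat → SW at lon -144.433°, lat 55.0917°.
Cell spans 0.00833333° lon × 0.00416667° lat. NE corner is SW corner plus one full cell.
latitude 55.09583, longitude -144.42500.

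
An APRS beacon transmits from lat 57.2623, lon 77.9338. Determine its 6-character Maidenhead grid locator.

MO87xg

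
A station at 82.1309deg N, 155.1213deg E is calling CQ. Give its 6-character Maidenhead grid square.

QR72nd

Add 180° to longitude and 90° to latitude: 335.1213, 172.1309.
Field: lon ⌊335.1213/20⌋ = 16 → Q; lat ⌊172.1309/10⌋ = 17 → R.
Square: lon ⌊15.1213/2⌋ = 7; lat ⌊2.1309/1⌋ = 2.
Subsquare: lon ⌊1.1213/0.0833333⌋ = 13 → n; lat ⌊0.1309/0.0416667⌋ = 3 → d.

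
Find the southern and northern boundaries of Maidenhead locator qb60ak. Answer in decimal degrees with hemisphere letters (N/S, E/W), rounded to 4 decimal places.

79.5833° S, 79.5417° S

Field Q=16, B=1: +16·20° lon, +1·10° lat → SW at lon 140°, lat -80°.
Square 6, 0: +6·2° lon, +0·1° lat → SW at lon 152°, lat -80°.
Subsquare a=0, k=10: +0·0.0833333° lon, +10·0.0416667° lat → SW at lon 152°, lat -79.5833°.
Cell spans 0.0833333° lon × 0.0416667° lat.
south 79.5833° S, north 79.5417° S.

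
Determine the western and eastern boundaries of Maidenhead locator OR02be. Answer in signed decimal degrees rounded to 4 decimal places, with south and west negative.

Field O=14, R=17: +14·20° lon, +17·10° lat → SW at lon 100°, lat 80°.
Square 0, 2: +0·2° lon, +2·1° lat → SW at lon 100°, lat 82°.
Subsquare b=1, e=4: +1·0.0833333° lon, +4·0.0416667° lat → SW at lon 100.083°, lat 82.1667°.
Cell spans 0.0833333° lon × 0.0416667° lat.
west 100.0833, east 100.1667.

100.0833, 100.1667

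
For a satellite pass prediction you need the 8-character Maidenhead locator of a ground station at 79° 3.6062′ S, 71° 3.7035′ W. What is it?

Offset from 180°W / 90°S: lon 108.93828°, lat 10.93990°.
Field: lon ⌊108.93828/20⌋ = 5 → F; lat ⌊10.93990/10⌋ = 1 → B.
Square: lon ⌊8.93828/2⌋ = 4; lat ⌊0.93990/1⌋ = 0.
Subsquare: lon ⌊0.93828/0.0833333⌋ = 11 → l; lat ⌊0.93990/0.0416667⌋ = 22 → w.
Extended square: lon ⌊0.02161/0.00833333⌋ = 2; lat ⌊0.02323/0.00416667⌋ = 5.

FB40lw25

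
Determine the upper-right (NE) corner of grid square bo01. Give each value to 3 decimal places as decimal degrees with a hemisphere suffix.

Field B=1, O=14: +1·20° lon, +14·10° lat → SW at lon -160°, lat 50°.
Square 0, 1: +0·2° lon, +1·1° lat → SW at lon -160°, lat 51°.
Cell spans 2° lon × 1° lat. NE corner is SW corner plus one full cell.
latitude 52.000° N, longitude 158.000° W.

52.000° N, 158.000° W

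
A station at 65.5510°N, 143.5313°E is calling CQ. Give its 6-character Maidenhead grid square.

QP15sn

Shift to the Maidenhead origin (180°W, 90°S): lon 323.5313, lat 155.5510.
Field: lon ⌊323.5313/20⌋ = 16 → Q; lat ⌊155.5510/10⌋ = 15 → P.
Square: lon ⌊3.5313/2⌋ = 1; lat ⌊5.5510/1⌋ = 5.
Subsquare: lon ⌊1.5313/0.0833333⌋ = 18 → s; lat ⌊0.5510/0.0416667⌋ = 13 → n.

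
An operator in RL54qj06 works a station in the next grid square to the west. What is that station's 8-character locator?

RL54pj96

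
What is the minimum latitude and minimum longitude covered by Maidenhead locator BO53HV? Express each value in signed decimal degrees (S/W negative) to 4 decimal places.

Field B=1, O=14: +1·20° lon, +14·10° lat → SW at lon -160°, lat 50°.
Square 5, 3: +5·2° lon, +3·1° lat → SW at lon -150°, lat 53°.
Subsquare h=7, v=21: +7·0.0833333° lon, +21·0.0416667° lat → SW at lon -149.417°, lat 53.875°.
latitude 53.8750, longitude -149.4167.

53.8750, -149.4167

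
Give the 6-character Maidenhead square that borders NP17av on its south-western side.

NP07xu

Longitude subsquare a = 0; −1 → -1, wraps to 23 = x, carry into square.
Longitude square 1; −1 → 0.
Latitude subsquare v = 21; −1 → 20 = u.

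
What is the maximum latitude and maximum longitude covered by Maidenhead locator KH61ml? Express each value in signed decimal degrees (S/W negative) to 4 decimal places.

-18.5000, 33.0833

Field K=10, H=7: +10·20° lon, +7·10° lat → SW at lon 20°, lat -20°.
Square 6, 1: +6·2° lon, +1·1° lat → SW at lon 32°, lat -19°.
Subsquare m=12, l=11: +12·0.0833333° lon, +11·0.0416667° lat → SW at lon 33°, lat -18.5417°.
Cell spans 0.0833333° lon × 0.0416667° lat. NE corner is SW corner plus one full cell.
latitude -18.5000, longitude 33.0833.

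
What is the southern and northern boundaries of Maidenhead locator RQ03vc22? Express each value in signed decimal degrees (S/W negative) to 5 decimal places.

73.09167, 73.09583

Field R=17, Q=16: +17·20° lon, +16·10° lat → SW at lon 160°, lat 70°.
Square 0, 3: +0·2° lon, +3·1° lat → SW at lon 160°, lat 73°.
Subsquare v=21, c=2: +21·0.0833333° lon, +2·0.0416667° lat → SW at lon 161.75°, lat 73.0833°.
Extended square 2, 2: +2·0.00833333° lon, +2·0.00416667° lat → SW at lon 161.767°, lat 73.0917°.
Cell spans 0.00833333° lon × 0.00416667° lat.
south 73.09167, north 73.09583.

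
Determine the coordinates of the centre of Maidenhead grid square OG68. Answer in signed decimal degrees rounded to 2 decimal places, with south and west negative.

-21.50, 113.00

Field O=14, G=6: +14·20° lon, +6·10° lat → SW at lon 100°, lat -30°.
Square 6, 8: +6·2° lon, +8·1° lat → SW at lon 112°, lat -22°.
Cell spans 2° lon × 1° lat. Centre is SW corner plus half of each.
latitude -21.50, longitude 113.00.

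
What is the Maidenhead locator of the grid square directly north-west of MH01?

Longitude square 0; −1 → -1, wraps to 9, carry into field.
Longitude field M = 12; −1 → 11 = L.
Latitude square 1; +1 → 2.

LH92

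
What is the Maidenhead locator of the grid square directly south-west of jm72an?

JM62xm

Longitude subsquare a = 0; −1 → -1, wraps to 23 = x, carry into square.
Longitude square 7; −1 → 6.
Latitude subsquare n = 13; −1 → 12 = m.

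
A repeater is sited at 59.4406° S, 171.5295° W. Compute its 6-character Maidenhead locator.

Add 180° to longitude and 90° to latitude: 8.4705, 30.5594.
Field: lon ⌊8.4705/20⌋ = 0 → A; lat ⌊30.5594/10⌋ = 3 → D.
Square: lon ⌊8.4705/2⌋ = 4; lat ⌊0.5594/1⌋ = 0.
Subsquare: lon ⌊0.4705/0.0833333⌋ = 5 → f; lat ⌊0.5594/0.0416667⌋ = 13 → n.

AD40fn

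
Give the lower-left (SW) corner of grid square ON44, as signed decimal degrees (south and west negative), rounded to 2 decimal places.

44.00, 108.00

Field O=14, N=13: +14·20° lon, +13·10° lat → SW at lon 100°, lat 40°.
Square 4, 4: +4·2° lon, +4·1° lat → SW at lon 108°, lat 44°.
latitude 44.00, longitude 108.00.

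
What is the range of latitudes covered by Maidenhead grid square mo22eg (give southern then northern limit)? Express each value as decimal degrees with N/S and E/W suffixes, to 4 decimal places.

Field M=12, O=14: +12·20° lon, +14·10° lat → SW at lon 60°, lat 50°.
Square 2, 2: +2·2° lon, +2·1° lat → SW at lon 64°, lat 52°.
Subsquare e=4, g=6: +4·0.0833333° lon, +6·0.0416667° lat → SW at lon 64.3333°, lat 52.25°.
Cell spans 0.0833333° lon × 0.0416667° lat.
south 52.2500° N, north 52.2917° N.

52.2500° N, 52.2917° N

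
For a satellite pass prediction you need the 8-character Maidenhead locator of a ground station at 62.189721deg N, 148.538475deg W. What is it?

BP52re55

Add 180° to longitude and 90° to latitude: 31.46152, 152.18972.
Field: lon ⌊31.46152/20⌋ = 1 → B; lat ⌊152.18972/10⌋ = 15 → P.
Square: lon ⌊11.46152/2⌋ = 5; lat ⌊2.18972/1⌋ = 2.
Subsquare: lon ⌊1.46152/0.0833333⌋ = 17 → r; lat ⌊0.18972/0.0416667⌋ = 4 → e.
Extended square: lon ⌊0.04486/0.00833333⌋ = 5; lat ⌊0.02305/0.00416667⌋ = 5.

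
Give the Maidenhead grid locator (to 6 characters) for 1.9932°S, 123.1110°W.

CI88ka

Add 180° to longitude and 90° to latitude: 56.8890, 88.0068.
Field: 56.8890/20 → 2 → C, 88.0068/10 → 8 → I; chars CI.
Square: 16.8890/2 → 8, 8.0068/1 → 8; chars 88.
Subsquare: 0.8890/0.0833333 → 10 → k, 0.0068/0.0416667 → 0 → a; chars ka.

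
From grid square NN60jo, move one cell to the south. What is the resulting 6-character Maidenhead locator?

Latitude subsquare o = 14; −1 → 13 = n.
The longitude characters are unchanged.

NN60jn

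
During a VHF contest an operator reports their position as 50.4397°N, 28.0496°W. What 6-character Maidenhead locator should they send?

Offset from 180°W / 90°S: lon 151.9504°, lat 140.4397°.
Field: 151.9504/20 → 7 → H, 140.4397/10 → 14 → O; chars HO.
Square: 11.9504/2 → 5, 0.4397/1 → 0; chars 50.
Subsquare: 1.9504/0.0833333 → 23 → x, 0.4397/0.0416667 → 10 → k; chars xk.

HO50xk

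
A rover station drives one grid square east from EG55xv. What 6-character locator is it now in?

EG65av

Longitude subsquare x = 23; +1 → 24, wraps to 0 = a, carry into square.
Longitude square 5; +1 → 6.
The latitude characters are unchanged.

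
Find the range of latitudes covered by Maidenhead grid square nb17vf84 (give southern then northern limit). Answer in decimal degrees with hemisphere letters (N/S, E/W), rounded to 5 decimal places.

Field N=13, B=1: +13·20° lon, +1·10° lat → SW at lon 80°, lat -80°.
Square 1, 7: +1·2° lon, +7·1° lat → SW at lon 82°, lat -73°.
Subsquare v=21, f=5: +21·0.0833333° lon, +5·0.0416667° lat → SW at lon 83.75°, lat -72.7917°.
Extended square 8, 4: +8·0.00833333° lon, +4·0.00416667° lat → SW at lon 83.8167°, lat -72.775°.
Cell spans 0.00833333° lon × 0.00416667° lat.
south 72.77500° S, north 72.77083° S.

72.77500° S, 72.77083° S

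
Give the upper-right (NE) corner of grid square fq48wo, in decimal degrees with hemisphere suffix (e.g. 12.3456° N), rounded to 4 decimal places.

78.6250° N, 70.0833° W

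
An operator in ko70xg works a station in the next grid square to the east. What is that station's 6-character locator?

KO80ag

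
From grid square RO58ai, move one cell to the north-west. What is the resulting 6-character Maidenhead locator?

Longitude subsquare a = 0; −1 → -1, wraps to 23 = x, carry into square.
Longitude square 5; −1 → 4.
Latitude subsquare i = 8; +1 → 9 = j.

RO48xj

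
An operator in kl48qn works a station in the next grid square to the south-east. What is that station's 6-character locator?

KL48rm

Longitude subsquare q = 16; +1 → 17 = r.
Latitude subsquare n = 13; −1 → 12 = m.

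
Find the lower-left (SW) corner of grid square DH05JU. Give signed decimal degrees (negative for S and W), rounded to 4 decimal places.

-14.1667, -119.2500

Field D=3, H=7: +3·20° lon, +7·10° lat → SW at lon -120°, lat -20°.
Square 0, 5: +0·2° lon, +5·1° lat → SW at lon -120°, lat -15°.
Subsquare j=9, u=20: +9·0.0833333° lon, +20·0.0416667° lat → SW at lon -119.25°, lat -14.1667°.
latitude -14.1667, longitude -119.2500.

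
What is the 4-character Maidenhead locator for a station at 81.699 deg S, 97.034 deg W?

Shift to the Maidenhead origin (180°W, 90°S): lon 82.97, lat 8.30.
Field: lon ⌊82.97/20⌋ = 4 → E; lat ⌊8.30/10⌋ = 0 → A.
Square: lon ⌊2.97/2⌋ = 1; lat ⌊8.30/1⌋ = 8.

EA18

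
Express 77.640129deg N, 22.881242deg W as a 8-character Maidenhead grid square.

Add 180° to longitude and 90° to latitude: 157.11876, 167.64013.
Field: 157.11876/20 → 7 → H, 167.64013/10 → 16 → Q; chars HQ.
Square: 17.11876/2 → 8, 7.64013/1 → 7; chars 87.
Subsquare: 1.11876/0.0833333 → 13 → n, 0.64013/0.0416667 → 15 → p; chars np.
Extended square: 0.03542/0.00833333 → 4, 0.01513/0.00416667 → 3; chars 43.

HQ87np43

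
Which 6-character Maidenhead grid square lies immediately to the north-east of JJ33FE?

Longitude subsquare f = 5; +1 → 6 = g.
Latitude subsquare e = 4; +1 → 5 = f.

JJ33gf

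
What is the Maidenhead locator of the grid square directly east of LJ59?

LJ69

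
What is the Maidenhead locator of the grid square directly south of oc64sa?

OC63sx

Latitude subsquare a = 0; −1 → -1, wraps to 23 = x, carry into square.
Latitude square 4; −1 → 3.
The longitude characters are unchanged.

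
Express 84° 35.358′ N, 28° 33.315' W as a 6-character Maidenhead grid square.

HR54ro

Offset from 180°W / 90°S: lon 151.4447°, lat 174.5893°.
Field: lon ⌊151.4447/20⌋ = 7 → H; lat ⌊174.5893/10⌋ = 17 → R.
Square: lon ⌊11.4447/2⌋ = 5; lat ⌊4.5893/1⌋ = 4.
Subsquare: lon ⌊1.4447/0.0833333⌋ = 17 → r; lat ⌊0.5893/0.0416667⌋ = 14 → o.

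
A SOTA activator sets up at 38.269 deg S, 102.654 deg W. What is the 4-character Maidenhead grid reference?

Offset from 180°W / 90°S: lon 77.35°, lat 51.73°.
Field: lon ⌊77.35/20⌋ = 3 → D; lat ⌊51.73/10⌋ = 5 → F.
Square: lon ⌊17.35/2⌋ = 8; lat ⌊1.73/1⌋ = 1.

DF81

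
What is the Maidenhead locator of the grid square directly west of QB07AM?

PB97xm

Longitude subsquare a = 0; −1 → -1, wraps to 23 = x, carry into square.
Longitude square 0; −1 → -1, wraps to 9, carry into field.
Longitude field Q = 16; −1 → 15 = P.
The latitude characters are unchanged.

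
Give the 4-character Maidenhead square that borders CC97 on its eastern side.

Longitude square 9; +1 → 10, wraps to 0, carry into field.
Longitude field C = 2; +1 → 3 = D.
The latitude characters are unchanged.

DC07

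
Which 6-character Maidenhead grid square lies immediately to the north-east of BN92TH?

Longitude subsquare t = 19; +1 → 20 = u.
Latitude subsquare h = 7; +1 → 8 = i.

BN92ui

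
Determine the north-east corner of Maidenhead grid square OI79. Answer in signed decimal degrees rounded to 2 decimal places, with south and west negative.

Field O=14, I=8: +14·20° lon, +8·10° lat → SW at lon 100°, lat -10°.
Square 7, 9: +7·2° lon, +9·1° lat → SW at lon 114°, lat -1°.
Cell spans 2° lon × 1° lat. NE corner is SW corner plus one full cell.
latitude 0.00, longitude 116.00.

0.00, 116.00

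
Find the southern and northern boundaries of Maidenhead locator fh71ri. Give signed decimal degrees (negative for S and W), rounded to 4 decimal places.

-18.6667, -18.6250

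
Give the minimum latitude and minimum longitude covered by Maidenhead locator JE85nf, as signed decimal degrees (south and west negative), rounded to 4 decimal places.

-44.7917, 17.0833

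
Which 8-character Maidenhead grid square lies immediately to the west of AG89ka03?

AG89ja93

Longitude extended square 0; −1 → -1, wraps to 9, carry into subsquare.
Longitude subsquare k = 10; −1 → 9 = j.
The latitude characters are unchanged.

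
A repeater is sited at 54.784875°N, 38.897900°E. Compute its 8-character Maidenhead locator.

KO94ks78

Add 180° to longitude and 90° to latitude: 218.89790, 144.78487.
Field: lon ⌊218.89790/20⌋ = 10 → K; lat ⌊144.78487/10⌋ = 14 → O.
Square: lon ⌊18.89790/2⌋ = 9; lat ⌊4.78487/1⌋ = 4.
Subsquare: lon ⌊0.89790/0.0833333⌋ = 10 → k; lat ⌊0.78487/0.0416667⌋ = 18 → s.
Extended square: lon ⌊0.06457/0.00833333⌋ = 7; lat ⌊0.03487/0.00416667⌋ = 8.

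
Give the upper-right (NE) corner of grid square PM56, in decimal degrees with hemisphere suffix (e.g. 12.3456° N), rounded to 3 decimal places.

37.000° N, 132.000° E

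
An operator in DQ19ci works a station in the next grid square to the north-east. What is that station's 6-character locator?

DQ19dj

Longitude subsquare c = 2; +1 → 3 = d.
Latitude subsquare i = 8; +1 → 9 = j.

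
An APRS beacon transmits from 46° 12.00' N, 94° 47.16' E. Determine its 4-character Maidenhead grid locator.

NN76

Offset from 180°W / 90°S: lon 274.79°, lat 136.20°.
Field (20°×10°, letters A–R): 274.79/20 → 13 → N, 136.20/10 → 13 → N; chars NN.
Square (2°×1°, digits 0–9): 14.79/2 → 7, 6.20/1 → 6; chars 76.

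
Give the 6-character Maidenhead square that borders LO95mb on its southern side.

LO95ma

Latitude subsquare b = 1; −1 → 0 = a.
The longitude characters are unchanged.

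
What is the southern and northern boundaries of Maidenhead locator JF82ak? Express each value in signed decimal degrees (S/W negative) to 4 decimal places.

-37.5833, -37.5417

Field J=9, F=5: +9·20° lon, +5·10° lat → SW at lon 0°, lat -40°.
Square 8, 2: +8·2° lon, +2·1° lat → SW at lon 16°, lat -38°.
Subsquare a=0, k=10: +0·0.0833333° lon, +10·0.0416667° lat → SW at lon 16°, lat -37.5833°.
Cell spans 0.0833333° lon × 0.0416667° lat.
south -37.5833, north -37.5417.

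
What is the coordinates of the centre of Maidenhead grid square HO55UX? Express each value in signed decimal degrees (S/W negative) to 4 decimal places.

55.9792, -28.2917

Field H=7, O=14: +7·20° lon, +14·10° lat → SW at lon -40°, lat 50°.
Square 5, 5: +5·2° lon, +5·1° lat → SW at lon -30°, lat 55°.
Subsquare u=20, x=23: +20·0.0833333° lon, +23·0.0416667° lat → SW at lon -28.3333°, lat 55.9583°.
Cell spans 0.0833333° lon × 0.0416667° lat. Centre is SW corner plus half of each.
latitude 55.9792, longitude -28.2917.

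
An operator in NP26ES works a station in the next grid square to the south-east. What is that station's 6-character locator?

Longitude subsquare e = 4; +1 → 5 = f.
Latitude subsquare s = 18; −1 → 17 = r.

NP26fr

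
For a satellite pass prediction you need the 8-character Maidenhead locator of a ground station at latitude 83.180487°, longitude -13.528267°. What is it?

Add 180° to longitude and 90° to latitude: 166.47173, 173.18049.
Field (20°×10°, letters A–R): 166.47173/20 → 8 → I, 173.18049/10 → 17 → R; chars IR.
Square (2°×1°, digits 0–9): 6.47173/2 → 3, 3.18049/1 → 3; chars 33.
Subsquare (5′×2.5′, letters a–x): 0.47173/0.0833333 → 5 → f, 0.18049/0.0416667 → 4 → e; chars fe.
Extended square (30″×15″, digits 0–9): 0.05507/0.00833333 → 6, 0.01382/0.00416667 → 3; chars 63.

IR33fe63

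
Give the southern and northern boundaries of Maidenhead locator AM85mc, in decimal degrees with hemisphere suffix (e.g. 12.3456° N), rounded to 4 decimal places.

35.0833° N, 35.1250° N

Field A=0, M=12: +0·20° lon, +12·10° lat → SW at lon -180°, lat 30°.
Square 8, 5: +8·2° lon, +5·1° lat → SW at lon -164°, lat 35°.
Subsquare m=12, c=2: +12·0.0833333° lon, +2·0.0416667° lat → SW at lon -163°, lat 35.0833°.
Cell spans 0.0833333° lon × 0.0416667° lat.
south 35.0833° N, north 35.1250° N.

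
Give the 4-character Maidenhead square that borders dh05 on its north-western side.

Longitude square 0; −1 → -1, wraps to 9, carry into field.
Longitude field D = 3; −1 → 2 = C.
Latitude square 5; +1 → 6.

CH96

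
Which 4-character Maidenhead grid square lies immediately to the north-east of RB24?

RB35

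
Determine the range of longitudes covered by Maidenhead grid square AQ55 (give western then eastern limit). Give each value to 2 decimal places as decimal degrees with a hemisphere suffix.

170.00° W, 168.00° W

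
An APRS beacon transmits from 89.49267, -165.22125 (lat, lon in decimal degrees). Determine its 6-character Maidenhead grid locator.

AR79jl

Add 180° to longitude and 90° to latitude: 14.7788, 179.4927.
Field: lon ⌊14.7788/20⌋ = 0 → A; lat ⌊179.4927/10⌋ = 17 → R.
Square: lon ⌊14.7788/2⌋ = 7; lat ⌊9.4927/1⌋ = 9.
Subsquare: lon ⌊0.7788/0.0833333⌋ = 9 → j; lat ⌊0.4927/0.0416667⌋ = 11 → l.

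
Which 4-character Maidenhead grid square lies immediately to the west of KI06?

JI96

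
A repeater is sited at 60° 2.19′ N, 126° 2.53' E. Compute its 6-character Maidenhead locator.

PP30aa

Shift to the Maidenhead origin (180°W, 90°S): lon 306.0422, lat 150.0365.
Field: lon ⌊306.0422/20⌋ = 15 → P; lat ⌊150.0365/10⌋ = 15 → P.
Square: lon ⌊6.0422/2⌋ = 3; lat ⌊0.0365/1⌋ = 0.
Subsquare: lon ⌊0.0422/0.0833333⌋ = 0 → a; lat ⌊0.0365/0.0416667⌋ = 0 → a.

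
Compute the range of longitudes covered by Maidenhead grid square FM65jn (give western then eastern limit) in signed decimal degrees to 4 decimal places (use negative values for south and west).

-67.2500, -67.1667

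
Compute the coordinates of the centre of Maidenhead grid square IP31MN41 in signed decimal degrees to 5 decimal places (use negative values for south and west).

Field I=8, P=15: +8·20° lon, +15·10° lat → SW at lon -20°, lat 60°.
Square 3, 1: +3·2° lon, +1·1° lat → SW at lon -14°, lat 61°.
Subsquare m=12, n=13: +12·0.0833333° lon, +13·0.0416667° lat → SW at lon -13°, lat 61.5417°.
Extended square 4, 1: +4·0.00833333° lon, +1·0.00416667° lat → SW at lon -12.9667°, lat 61.5458°.
Cell spans 0.00833333° lon × 0.00416667° lat. Centre is SW corner plus half of each.
latitude 61.54792, longitude -12.96250.

61.54792, -12.96250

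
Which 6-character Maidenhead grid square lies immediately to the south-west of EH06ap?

Longitude subsquare a = 0; −1 → -1, wraps to 23 = x, carry into square.
Longitude square 0; −1 → -1, wraps to 9, carry into field.
Longitude field E = 4; −1 → 3 = D.
Latitude subsquare p = 15; −1 → 14 = o.

DH96xo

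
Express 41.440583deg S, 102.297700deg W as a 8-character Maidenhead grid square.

Add 180° to longitude and 90° to latitude: 77.70230, 48.55942.
Field: lon ⌊77.70230/20⌋ = 3 → D; lat ⌊48.55942/10⌋ = 4 → E.
Square: lon ⌊17.70230/2⌋ = 8; lat ⌊8.55942/1⌋ = 8.
Subsquare: lon ⌊1.70230/0.0833333⌋ = 20 → u; lat ⌊0.55942/0.0416667⌋ = 13 → n.
Extended square: lon ⌊0.03563/0.00833333⌋ = 4; lat ⌊0.01775/0.00416667⌋ = 4.

DE88un44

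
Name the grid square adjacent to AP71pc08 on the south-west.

Longitude extended square 0; −1 → -1, wraps to 9, carry into subsquare.
Longitude subsquare p = 15; −1 → 14 = o.
Latitude extended square 8; −1 → 7.

AP71oc97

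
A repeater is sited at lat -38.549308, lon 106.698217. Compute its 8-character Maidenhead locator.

OF31ik38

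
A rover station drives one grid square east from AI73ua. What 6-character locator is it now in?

AI73va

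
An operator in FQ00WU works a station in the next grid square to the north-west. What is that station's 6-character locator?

FQ00vv

Longitude subsquare w = 22; −1 → 21 = v.
Latitude subsquare u = 20; +1 → 21 = v.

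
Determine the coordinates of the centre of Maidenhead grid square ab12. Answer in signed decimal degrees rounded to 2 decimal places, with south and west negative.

-77.50, -177.00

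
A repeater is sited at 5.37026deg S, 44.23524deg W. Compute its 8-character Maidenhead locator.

GI74vp11

Shift to the Maidenhead origin (180°W, 90°S): lon 135.76476, lat 84.62974.
Field: lon ⌊135.76476/20⌋ = 6 → G; lat ⌊84.62974/10⌋ = 8 → I.
Square: lon ⌊15.76476/2⌋ = 7; lat ⌊4.62974/1⌋ = 4.
Subsquare: lon ⌊1.76476/0.0833333⌋ = 21 → v; lat ⌊0.62974/0.0416667⌋ = 15 → p.
Extended square: lon ⌊0.01476/0.00833333⌋ = 1; lat ⌊0.00474/0.00416667⌋ = 1.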